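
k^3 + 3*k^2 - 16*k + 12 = (k - 2)*(k - 1)*(k + 6)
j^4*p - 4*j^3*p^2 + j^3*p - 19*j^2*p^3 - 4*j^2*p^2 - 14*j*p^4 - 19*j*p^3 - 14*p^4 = (j - 7*p)*(j + p)*(j + 2*p)*(j*p + p)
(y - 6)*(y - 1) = y^2 - 7*y + 6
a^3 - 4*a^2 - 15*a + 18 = (a - 6)*(a - 1)*(a + 3)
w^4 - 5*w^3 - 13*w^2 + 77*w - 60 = (w - 5)*(w - 3)*(w - 1)*(w + 4)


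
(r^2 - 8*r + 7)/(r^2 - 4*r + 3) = (r - 7)/(r - 3)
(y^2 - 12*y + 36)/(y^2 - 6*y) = (y - 6)/y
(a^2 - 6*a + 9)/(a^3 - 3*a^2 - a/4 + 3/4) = 4*(a - 3)/(4*a^2 - 1)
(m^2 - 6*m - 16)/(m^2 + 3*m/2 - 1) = 2*(m - 8)/(2*m - 1)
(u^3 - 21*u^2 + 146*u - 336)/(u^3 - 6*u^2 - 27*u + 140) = (u^2 - 14*u + 48)/(u^2 + u - 20)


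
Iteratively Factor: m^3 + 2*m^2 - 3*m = (m - 1)*(m^2 + 3*m) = m*(m - 1)*(m + 3)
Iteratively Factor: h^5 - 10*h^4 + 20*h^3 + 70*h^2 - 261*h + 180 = (h - 1)*(h^4 - 9*h^3 + 11*h^2 + 81*h - 180) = (h - 5)*(h - 1)*(h^3 - 4*h^2 - 9*h + 36) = (h - 5)*(h - 3)*(h - 1)*(h^2 - h - 12) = (h - 5)*(h - 3)*(h - 1)*(h + 3)*(h - 4)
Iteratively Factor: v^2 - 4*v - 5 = (v - 5)*(v + 1)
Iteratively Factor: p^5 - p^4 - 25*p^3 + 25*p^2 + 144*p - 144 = (p - 3)*(p^4 + 2*p^3 - 19*p^2 - 32*p + 48) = (p - 3)*(p - 1)*(p^3 + 3*p^2 - 16*p - 48) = (p - 3)*(p - 1)*(p + 3)*(p^2 - 16) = (p - 4)*(p - 3)*(p - 1)*(p + 3)*(p + 4)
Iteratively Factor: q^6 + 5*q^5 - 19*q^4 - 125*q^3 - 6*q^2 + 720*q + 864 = (q - 4)*(q^5 + 9*q^4 + 17*q^3 - 57*q^2 - 234*q - 216) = (q - 4)*(q + 2)*(q^4 + 7*q^3 + 3*q^2 - 63*q - 108) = (q - 4)*(q - 3)*(q + 2)*(q^3 + 10*q^2 + 33*q + 36) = (q - 4)*(q - 3)*(q + 2)*(q + 3)*(q^2 + 7*q + 12) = (q - 4)*(q - 3)*(q + 2)*(q + 3)^2*(q + 4)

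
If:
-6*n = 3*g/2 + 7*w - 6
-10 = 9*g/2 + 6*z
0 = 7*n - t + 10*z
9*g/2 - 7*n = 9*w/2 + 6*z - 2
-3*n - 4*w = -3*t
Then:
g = -92/2037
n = 1662/679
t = 1642/2037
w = -836/679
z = -3326/2037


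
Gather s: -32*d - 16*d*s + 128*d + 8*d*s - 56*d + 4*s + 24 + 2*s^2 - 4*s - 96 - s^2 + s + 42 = 40*d + s^2 + s*(1 - 8*d) - 30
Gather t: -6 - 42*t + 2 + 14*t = -28*t - 4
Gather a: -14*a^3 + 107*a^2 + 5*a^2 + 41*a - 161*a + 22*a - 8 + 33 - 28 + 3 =-14*a^3 + 112*a^2 - 98*a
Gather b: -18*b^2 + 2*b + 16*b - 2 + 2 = -18*b^2 + 18*b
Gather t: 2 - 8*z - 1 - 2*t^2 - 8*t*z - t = -2*t^2 + t*(-8*z - 1) - 8*z + 1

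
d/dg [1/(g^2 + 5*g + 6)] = (-2*g - 5)/(g^2 + 5*g + 6)^2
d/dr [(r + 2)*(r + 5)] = 2*r + 7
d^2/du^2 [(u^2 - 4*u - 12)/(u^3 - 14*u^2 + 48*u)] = 2*(u^3 + 6*u^2 - 48*u + 128)/(u^3*(u^3 - 24*u^2 + 192*u - 512))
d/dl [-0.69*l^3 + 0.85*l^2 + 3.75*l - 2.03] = -2.07*l^2 + 1.7*l + 3.75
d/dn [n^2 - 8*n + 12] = 2*n - 8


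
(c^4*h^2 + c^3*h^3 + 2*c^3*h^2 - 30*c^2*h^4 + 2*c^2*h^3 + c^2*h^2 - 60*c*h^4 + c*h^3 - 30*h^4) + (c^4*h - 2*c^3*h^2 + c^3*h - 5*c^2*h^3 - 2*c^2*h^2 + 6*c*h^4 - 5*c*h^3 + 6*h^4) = c^4*h^2 + c^4*h + c^3*h^3 + c^3*h - 30*c^2*h^4 - 3*c^2*h^3 - c^2*h^2 - 54*c*h^4 - 4*c*h^3 - 24*h^4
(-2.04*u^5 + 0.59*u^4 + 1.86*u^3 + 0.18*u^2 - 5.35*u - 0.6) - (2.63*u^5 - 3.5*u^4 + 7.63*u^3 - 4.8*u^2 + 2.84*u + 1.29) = -4.67*u^5 + 4.09*u^4 - 5.77*u^3 + 4.98*u^2 - 8.19*u - 1.89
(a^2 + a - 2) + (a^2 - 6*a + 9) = 2*a^2 - 5*a + 7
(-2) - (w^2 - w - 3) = -w^2 + w + 1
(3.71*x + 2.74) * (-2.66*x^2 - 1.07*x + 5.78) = -9.8686*x^3 - 11.2581*x^2 + 18.512*x + 15.8372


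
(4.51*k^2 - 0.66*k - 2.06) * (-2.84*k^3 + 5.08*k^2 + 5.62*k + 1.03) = -12.8084*k^5 + 24.7852*k^4 + 27.8438*k^3 - 9.5287*k^2 - 12.257*k - 2.1218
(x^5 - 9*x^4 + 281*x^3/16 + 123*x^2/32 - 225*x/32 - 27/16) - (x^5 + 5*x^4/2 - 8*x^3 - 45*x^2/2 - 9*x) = -23*x^4/2 + 409*x^3/16 + 843*x^2/32 + 63*x/32 - 27/16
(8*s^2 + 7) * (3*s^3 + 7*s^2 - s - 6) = 24*s^5 + 56*s^4 + 13*s^3 + s^2 - 7*s - 42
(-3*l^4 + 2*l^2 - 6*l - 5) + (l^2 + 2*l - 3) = -3*l^4 + 3*l^2 - 4*l - 8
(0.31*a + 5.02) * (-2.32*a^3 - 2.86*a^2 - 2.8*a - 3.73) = -0.7192*a^4 - 12.533*a^3 - 15.2252*a^2 - 15.2123*a - 18.7246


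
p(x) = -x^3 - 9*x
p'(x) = -3*x^2 - 9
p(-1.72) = 20.57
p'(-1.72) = -17.88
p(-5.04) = 173.38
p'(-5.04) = -85.20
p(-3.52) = 75.29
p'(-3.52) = -46.17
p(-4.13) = 107.61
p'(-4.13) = -60.17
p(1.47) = -16.41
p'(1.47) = -15.48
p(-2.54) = 39.25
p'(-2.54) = -28.35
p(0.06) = -0.54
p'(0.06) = -9.01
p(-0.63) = 5.92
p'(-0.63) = -10.19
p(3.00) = -54.00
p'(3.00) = -36.00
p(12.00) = -1836.00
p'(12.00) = -441.00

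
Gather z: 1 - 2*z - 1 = -2*z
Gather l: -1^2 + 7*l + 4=7*l + 3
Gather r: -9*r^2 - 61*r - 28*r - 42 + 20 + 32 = -9*r^2 - 89*r + 10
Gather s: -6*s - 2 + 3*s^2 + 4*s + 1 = 3*s^2 - 2*s - 1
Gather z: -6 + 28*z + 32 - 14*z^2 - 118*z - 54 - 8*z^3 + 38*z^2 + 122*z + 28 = -8*z^3 + 24*z^2 + 32*z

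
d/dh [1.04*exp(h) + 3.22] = 1.04*exp(h)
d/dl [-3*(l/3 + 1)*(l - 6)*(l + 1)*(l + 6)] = -4*l^3 - 12*l^2 + 66*l + 144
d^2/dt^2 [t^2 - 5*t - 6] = 2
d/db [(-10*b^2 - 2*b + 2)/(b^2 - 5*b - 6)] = 2*(26*b^2 + 58*b + 11)/(b^4 - 10*b^3 + 13*b^2 + 60*b + 36)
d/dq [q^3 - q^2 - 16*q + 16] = 3*q^2 - 2*q - 16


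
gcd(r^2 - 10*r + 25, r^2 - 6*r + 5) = r - 5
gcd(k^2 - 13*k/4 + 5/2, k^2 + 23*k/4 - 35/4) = k - 5/4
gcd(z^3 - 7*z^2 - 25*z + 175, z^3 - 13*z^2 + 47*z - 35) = z^2 - 12*z + 35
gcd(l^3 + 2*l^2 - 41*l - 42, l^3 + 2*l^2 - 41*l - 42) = l^3 + 2*l^2 - 41*l - 42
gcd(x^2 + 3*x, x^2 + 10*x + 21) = x + 3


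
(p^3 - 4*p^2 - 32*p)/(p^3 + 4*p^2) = (p - 8)/p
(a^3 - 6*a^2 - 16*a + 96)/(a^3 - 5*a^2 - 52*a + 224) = (a^2 - 2*a - 24)/(a^2 - a - 56)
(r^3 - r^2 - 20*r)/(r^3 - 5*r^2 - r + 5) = r*(r + 4)/(r^2 - 1)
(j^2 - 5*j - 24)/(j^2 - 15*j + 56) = (j + 3)/(j - 7)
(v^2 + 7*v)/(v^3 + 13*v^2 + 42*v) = 1/(v + 6)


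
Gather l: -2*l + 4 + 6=10 - 2*l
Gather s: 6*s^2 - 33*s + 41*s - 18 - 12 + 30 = 6*s^2 + 8*s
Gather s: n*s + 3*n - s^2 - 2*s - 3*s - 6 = 3*n - s^2 + s*(n - 5) - 6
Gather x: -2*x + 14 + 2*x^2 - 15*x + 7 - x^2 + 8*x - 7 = x^2 - 9*x + 14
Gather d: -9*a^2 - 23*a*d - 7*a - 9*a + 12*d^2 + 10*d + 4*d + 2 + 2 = -9*a^2 - 16*a + 12*d^2 + d*(14 - 23*a) + 4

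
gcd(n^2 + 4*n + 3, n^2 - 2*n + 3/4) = 1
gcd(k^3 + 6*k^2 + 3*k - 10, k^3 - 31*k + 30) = k - 1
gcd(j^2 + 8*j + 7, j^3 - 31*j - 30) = j + 1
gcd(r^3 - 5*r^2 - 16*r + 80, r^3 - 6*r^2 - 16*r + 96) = r^2 - 16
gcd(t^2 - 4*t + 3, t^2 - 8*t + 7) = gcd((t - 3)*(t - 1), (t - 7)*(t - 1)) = t - 1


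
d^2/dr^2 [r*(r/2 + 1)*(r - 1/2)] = 3*r + 3/2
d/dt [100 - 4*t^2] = -8*t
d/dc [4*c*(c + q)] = 8*c + 4*q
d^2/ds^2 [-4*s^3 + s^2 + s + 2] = 2 - 24*s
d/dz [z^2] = 2*z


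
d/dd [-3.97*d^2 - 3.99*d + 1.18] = -7.94*d - 3.99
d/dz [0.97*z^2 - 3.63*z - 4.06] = 1.94*z - 3.63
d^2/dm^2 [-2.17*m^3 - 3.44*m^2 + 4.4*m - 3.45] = -13.02*m - 6.88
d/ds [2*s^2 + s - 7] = 4*s + 1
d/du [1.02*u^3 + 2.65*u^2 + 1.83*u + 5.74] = 3.06*u^2 + 5.3*u + 1.83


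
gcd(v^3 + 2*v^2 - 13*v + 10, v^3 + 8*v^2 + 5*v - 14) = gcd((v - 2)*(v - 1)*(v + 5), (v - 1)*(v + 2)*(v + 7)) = v - 1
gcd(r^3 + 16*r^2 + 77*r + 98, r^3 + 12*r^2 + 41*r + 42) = r^2 + 9*r + 14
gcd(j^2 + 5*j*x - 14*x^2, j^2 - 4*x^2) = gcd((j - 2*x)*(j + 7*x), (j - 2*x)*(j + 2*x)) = -j + 2*x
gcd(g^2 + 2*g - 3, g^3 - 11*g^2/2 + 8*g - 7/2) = g - 1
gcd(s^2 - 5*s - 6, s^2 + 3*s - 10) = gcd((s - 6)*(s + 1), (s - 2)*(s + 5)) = 1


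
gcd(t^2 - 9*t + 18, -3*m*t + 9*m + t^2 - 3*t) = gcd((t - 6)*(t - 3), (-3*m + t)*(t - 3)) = t - 3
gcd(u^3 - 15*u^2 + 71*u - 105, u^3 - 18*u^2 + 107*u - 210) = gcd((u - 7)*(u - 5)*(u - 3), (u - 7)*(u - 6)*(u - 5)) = u^2 - 12*u + 35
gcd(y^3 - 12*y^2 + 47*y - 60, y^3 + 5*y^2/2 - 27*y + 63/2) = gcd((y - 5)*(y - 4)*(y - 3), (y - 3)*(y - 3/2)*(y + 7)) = y - 3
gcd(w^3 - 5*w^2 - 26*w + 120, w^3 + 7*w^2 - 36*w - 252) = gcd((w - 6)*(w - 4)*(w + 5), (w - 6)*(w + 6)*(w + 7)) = w - 6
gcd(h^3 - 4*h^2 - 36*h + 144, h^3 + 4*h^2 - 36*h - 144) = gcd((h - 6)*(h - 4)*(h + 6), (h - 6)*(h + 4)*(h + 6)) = h^2 - 36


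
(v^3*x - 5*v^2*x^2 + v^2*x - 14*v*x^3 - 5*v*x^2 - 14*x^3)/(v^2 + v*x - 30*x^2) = x*(v^3 - 5*v^2*x + v^2 - 14*v*x^2 - 5*v*x - 14*x^2)/(v^2 + v*x - 30*x^2)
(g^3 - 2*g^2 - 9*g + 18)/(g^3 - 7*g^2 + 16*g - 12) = (g + 3)/(g - 2)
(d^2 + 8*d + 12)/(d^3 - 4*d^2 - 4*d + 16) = (d + 6)/(d^2 - 6*d + 8)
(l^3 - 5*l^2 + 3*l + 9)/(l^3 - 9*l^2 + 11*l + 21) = (l - 3)/(l - 7)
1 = 1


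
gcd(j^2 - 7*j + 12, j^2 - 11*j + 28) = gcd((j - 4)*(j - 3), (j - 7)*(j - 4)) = j - 4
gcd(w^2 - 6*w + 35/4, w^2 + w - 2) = 1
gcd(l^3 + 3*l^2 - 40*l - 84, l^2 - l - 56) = l + 7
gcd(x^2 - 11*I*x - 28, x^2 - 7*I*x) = x - 7*I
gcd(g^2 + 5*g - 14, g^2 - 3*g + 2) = g - 2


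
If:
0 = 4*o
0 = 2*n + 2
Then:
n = -1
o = 0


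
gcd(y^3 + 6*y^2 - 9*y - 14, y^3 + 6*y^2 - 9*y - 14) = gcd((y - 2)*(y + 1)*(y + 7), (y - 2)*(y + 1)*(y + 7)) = y^3 + 6*y^2 - 9*y - 14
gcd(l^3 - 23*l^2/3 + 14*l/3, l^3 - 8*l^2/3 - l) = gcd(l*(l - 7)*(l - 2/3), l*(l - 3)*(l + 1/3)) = l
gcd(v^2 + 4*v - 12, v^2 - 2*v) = v - 2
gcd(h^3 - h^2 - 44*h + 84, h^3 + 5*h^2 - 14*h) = h^2 + 5*h - 14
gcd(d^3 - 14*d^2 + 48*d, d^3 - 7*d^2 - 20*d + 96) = d - 8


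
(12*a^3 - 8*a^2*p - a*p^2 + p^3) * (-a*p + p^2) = -12*a^4*p + 20*a^3*p^2 - 7*a^2*p^3 - 2*a*p^4 + p^5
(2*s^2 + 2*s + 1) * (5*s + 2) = 10*s^3 + 14*s^2 + 9*s + 2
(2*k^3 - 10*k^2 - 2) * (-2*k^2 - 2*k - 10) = -4*k^5 + 16*k^4 + 104*k^2 + 4*k + 20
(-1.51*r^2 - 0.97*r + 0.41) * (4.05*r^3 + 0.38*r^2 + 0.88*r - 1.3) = -6.1155*r^5 - 4.5023*r^4 - 0.0369000000000002*r^3 + 1.2652*r^2 + 1.6218*r - 0.533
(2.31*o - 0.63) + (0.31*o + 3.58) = 2.62*o + 2.95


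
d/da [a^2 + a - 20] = 2*a + 1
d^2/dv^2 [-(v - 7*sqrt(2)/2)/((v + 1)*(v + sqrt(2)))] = ((-2*v + 7*sqrt(2))*(v + 1)^2 + (-2*v + 7*sqrt(2))*(v + 1)*(v + sqrt(2)) + (-2*v + 7*sqrt(2))*(v + sqrt(2))^2 + 2*(v + 1)^2*(v + sqrt(2)) + 2*(v + 1)*(v + sqrt(2))^2)/((v + 1)^3*(v + sqrt(2))^3)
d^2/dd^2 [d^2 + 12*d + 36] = 2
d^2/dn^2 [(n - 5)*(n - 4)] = 2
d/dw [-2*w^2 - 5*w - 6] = -4*w - 5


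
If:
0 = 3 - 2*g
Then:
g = 3/2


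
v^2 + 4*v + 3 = (v + 1)*(v + 3)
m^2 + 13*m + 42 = (m + 6)*(m + 7)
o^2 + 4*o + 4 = (o + 2)^2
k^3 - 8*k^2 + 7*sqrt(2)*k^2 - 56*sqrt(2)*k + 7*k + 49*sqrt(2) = (k - 7)*(k - 1)*(k + 7*sqrt(2))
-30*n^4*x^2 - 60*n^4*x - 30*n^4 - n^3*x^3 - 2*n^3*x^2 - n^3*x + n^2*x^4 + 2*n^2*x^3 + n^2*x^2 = (-6*n + x)*(5*n + x)*(n*x + n)^2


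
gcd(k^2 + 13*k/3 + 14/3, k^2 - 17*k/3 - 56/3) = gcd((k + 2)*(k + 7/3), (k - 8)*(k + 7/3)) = k + 7/3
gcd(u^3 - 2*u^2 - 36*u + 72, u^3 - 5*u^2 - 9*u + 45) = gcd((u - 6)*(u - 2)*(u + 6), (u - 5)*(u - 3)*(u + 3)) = 1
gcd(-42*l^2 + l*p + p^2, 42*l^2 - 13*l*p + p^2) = -6*l + p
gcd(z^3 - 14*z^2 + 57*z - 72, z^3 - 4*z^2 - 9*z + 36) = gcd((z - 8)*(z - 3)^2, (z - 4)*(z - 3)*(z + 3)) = z - 3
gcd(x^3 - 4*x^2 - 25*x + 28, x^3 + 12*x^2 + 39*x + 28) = x + 4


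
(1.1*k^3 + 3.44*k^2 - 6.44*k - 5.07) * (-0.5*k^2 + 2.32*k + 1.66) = -0.55*k^5 + 0.832*k^4 + 13.0268*k^3 - 6.6954*k^2 - 22.4528*k - 8.4162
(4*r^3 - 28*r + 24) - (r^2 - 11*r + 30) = 4*r^3 - r^2 - 17*r - 6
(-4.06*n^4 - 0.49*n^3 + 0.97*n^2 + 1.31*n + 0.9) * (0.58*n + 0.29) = -2.3548*n^5 - 1.4616*n^4 + 0.4205*n^3 + 1.0411*n^2 + 0.9019*n + 0.261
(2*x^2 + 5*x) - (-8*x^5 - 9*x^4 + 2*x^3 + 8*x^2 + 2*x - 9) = 8*x^5 + 9*x^4 - 2*x^3 - 6*x^2 + 3*x + 9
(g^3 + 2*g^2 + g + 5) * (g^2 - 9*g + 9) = g^5 - 7*g^4 - 8*g^3 + 14*g^2 - 36*g + 45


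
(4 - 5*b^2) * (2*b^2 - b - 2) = -10*b^4 + 5*b^3 + 18*b^2 - 4*b - 8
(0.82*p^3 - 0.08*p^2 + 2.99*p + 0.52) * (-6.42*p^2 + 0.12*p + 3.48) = -5.2644*p^5 + 0.612*p^4 - 16.3518*p^3 - 3.258*p^2 + 10.4676*p + 1.8096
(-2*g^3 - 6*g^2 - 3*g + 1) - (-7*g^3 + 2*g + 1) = 5*g^3 - 6*g^2 - 5*g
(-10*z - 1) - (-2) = 1 - 10*z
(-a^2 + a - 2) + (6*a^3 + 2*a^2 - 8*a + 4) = 6*a^3 + a^2 - 7*a + 2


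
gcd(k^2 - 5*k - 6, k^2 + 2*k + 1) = k + 1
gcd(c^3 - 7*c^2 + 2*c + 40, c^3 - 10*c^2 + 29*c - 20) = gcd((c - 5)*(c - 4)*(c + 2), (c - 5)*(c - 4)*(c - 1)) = c^2 - 9*c + 20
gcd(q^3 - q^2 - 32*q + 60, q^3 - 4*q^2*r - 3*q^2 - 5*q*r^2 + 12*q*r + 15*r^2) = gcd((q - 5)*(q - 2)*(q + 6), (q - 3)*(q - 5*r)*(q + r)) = 1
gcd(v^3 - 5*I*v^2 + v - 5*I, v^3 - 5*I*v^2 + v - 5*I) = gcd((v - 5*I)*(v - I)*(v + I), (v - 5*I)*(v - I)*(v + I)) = v^3 - 5*I*v^2 + v - 5*I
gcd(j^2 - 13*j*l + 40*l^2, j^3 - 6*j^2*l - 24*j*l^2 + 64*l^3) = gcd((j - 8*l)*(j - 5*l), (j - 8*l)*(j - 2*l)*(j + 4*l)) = j - 8*l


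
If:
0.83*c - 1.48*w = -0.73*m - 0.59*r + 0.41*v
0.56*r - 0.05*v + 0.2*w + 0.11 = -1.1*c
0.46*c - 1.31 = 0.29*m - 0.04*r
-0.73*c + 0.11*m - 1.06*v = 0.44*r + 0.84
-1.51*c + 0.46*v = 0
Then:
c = -0.46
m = -5.08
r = 1.24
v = -1.51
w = -1.85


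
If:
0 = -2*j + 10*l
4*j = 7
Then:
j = 7/4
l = 7/20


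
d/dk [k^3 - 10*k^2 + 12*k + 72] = 3*k^2 - 20*k + 12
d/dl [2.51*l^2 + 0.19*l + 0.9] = 5.02*l + 0.19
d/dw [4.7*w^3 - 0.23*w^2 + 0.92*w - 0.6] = 14.1*w^2 - 0.46*w + 0.92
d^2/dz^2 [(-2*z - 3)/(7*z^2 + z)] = 2*(-98*z^3 - 441*z^2 - 63*z - 3)/(z^3*(343*z^3 + 147*z^2 + 21*z + 1))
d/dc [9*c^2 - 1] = 18*c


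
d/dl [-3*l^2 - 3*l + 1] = -6*l - 3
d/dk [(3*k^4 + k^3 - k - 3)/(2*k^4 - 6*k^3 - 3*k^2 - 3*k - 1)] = 2*(-10*k^6 - 9*k^5 - 12*k^4 - 3*k^3 - 30*k^2 - 9*k - 4)/(4*k^8 - 24*k^7 + 24*k^6 + 24*k^5 + 41*k^4 + 30*k^3 + 15*k^2 + 6*k + 1)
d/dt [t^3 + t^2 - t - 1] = 3*t^2 + 2*t - 1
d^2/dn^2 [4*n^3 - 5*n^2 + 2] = 24*n - 10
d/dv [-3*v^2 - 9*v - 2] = -6*v - 9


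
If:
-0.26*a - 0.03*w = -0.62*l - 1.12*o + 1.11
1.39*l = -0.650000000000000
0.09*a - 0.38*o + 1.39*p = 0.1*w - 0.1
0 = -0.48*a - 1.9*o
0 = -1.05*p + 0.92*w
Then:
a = -2.60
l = -0.47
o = 0.66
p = 0.30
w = 0.34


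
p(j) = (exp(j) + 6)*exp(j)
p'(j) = (exp(j) + 6)*exp(j) + exp(2*j) = 2*(exp(j) + 3)*exp(j)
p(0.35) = 10.53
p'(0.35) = 12.54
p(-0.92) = 2.55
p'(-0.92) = 2.71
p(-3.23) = 0.24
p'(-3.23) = 0.24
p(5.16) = 31378.24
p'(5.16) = 61711.50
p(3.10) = 625.94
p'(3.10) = 1118.69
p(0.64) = 14.98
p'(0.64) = 18.57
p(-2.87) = 0.34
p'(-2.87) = 0.35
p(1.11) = 27.41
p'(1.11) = 36.62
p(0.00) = 7.00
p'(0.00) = 8.00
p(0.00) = 7.00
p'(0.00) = 8.00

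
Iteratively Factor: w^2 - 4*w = (w)*(w - 4)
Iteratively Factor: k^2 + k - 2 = (k + 2)*(k - 1)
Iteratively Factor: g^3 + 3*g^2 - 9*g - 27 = (g + 3)*(g^2 - 9) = (g - 3)*(g + 3)*(g + 3)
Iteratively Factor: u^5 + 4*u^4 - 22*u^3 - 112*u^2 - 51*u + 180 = (u + 3)*(u^4 + u^3 - 25*u^2 - 37*u + 60) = (u + 3)*(u + 4)*(u^3 - 3*u^2 - 13*u + 15) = (u - 1)*(u + 3)*(u + 4)*(u^2 - 2*u - 15) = (u - 5)*(u - 1)*(u + 3)*(u + 4)*(u + 3)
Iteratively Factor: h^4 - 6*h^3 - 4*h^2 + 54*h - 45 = (h - 5)*(h^3 - h^2 - 9*h + 9) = (h - 5)*(h - 3)*(h^2 + 2*h - 3) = (h - 5)*(h - 3)*(h - 1)*(h + 3)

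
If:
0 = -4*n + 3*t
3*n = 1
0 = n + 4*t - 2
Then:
No Solution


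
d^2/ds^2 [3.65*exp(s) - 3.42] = 3.65*exp(s)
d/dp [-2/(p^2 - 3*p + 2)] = 2*(2*p - 3)/(p^2 - 3*p + 2)^2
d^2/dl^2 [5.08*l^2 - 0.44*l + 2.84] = 10.1600000000000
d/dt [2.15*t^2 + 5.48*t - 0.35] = 4.3*t + 5.48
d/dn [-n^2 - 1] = -2*n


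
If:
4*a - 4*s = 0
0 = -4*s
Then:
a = 0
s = 0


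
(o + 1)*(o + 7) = o^2 + 8*o + 7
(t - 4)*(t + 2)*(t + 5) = t^3 + 3*t^2 - 18*t - 40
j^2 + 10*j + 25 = (j + 5)^2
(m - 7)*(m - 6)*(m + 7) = m^3 - 6*m^2 - 49*m + 294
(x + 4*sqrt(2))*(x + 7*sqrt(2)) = x^2 + 11*sqrt(2)*x + 56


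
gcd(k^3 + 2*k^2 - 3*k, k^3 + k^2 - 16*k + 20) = 1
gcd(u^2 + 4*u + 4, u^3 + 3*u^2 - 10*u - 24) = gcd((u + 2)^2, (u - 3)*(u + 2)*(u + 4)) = u + 2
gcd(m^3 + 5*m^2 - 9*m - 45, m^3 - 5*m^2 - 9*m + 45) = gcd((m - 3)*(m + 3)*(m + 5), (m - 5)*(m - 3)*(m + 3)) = m^2 - 9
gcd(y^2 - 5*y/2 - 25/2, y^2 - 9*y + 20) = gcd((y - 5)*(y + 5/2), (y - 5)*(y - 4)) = y - 5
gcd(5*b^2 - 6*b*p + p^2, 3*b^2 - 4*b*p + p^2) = -b + p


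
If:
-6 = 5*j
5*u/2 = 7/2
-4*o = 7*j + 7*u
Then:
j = -6/5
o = -7/20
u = 7/5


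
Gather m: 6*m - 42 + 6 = 6*m - 36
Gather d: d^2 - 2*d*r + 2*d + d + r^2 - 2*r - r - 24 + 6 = d^2 + d*(3 - 2*r) + r^2 - 3*r - 18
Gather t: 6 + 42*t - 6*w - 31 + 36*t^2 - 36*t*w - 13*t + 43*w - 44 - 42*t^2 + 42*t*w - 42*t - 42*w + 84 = -6*t^2 + t*(6*w - 13) - 5*w + 15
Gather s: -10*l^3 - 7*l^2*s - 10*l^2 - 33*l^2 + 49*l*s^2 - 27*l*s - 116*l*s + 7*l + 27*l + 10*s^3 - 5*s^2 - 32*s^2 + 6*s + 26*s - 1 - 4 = -10*l^3 - 43*l^2 + 34*l + 10*s^3 + s^2*(49*l - 37) + s*(-7*l^2 - 143*l + 32) - 5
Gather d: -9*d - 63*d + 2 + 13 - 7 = 8 - 72*d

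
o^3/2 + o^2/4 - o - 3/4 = (o/2 + 1/2)*(o - 3/2)*(o + 1)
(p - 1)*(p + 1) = p^2 - 1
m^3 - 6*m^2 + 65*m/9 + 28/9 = (m - 4)*(m - 7/3)*(m + 1/3)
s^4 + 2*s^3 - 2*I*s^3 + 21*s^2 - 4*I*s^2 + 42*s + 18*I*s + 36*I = (s + 2)*(s - 6*I)*(s + I)*(s + 3*I)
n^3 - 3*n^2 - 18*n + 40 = (n - 5)*(n - 2)*(n + 4)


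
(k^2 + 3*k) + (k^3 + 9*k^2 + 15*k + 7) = k^3 + 10*k^2 + 18*k + 7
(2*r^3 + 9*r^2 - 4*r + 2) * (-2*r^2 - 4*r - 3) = -4*r^5 - 26*r^4 - 34*r^3 - 15*r^2 + 4*r - 6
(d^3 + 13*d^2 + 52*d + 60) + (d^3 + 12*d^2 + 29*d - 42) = 2*d^3 + 25*d^2 + 81*d + 18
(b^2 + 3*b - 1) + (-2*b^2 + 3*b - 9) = -b^2 + 6*b - 10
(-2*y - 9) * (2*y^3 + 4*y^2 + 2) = -4*y^4 - 26*y^3 - 36*y^2 - 4*y - 18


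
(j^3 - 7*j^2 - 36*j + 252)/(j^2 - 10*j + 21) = (j^2 - 36)/(j - 3)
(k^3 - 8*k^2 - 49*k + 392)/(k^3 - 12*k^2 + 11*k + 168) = (k + 7)/(k + 3)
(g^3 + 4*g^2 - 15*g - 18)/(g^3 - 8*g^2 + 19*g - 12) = (g^2 + 7*g + 6)/(g^2 - 5*g + 4)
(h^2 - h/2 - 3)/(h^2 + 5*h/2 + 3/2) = (h - 2)/(h + 1)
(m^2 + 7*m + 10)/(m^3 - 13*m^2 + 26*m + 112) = (m + 5)/(m^2 - 15*m + 56)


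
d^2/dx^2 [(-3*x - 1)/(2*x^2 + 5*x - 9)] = 2*(-(3*x + 1)*(4*x + 5)^2 + (18*x + 17)*(2*x^2 + 5*x - 9))/(2*x^2 + 5*x - 9)^3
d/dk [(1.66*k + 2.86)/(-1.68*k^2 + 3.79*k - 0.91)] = (2.7888*k^2 + 9.6096*k - 12.35)/(2.8224*k^4 - 12.7344*k^3 + 17.4217*k^2 - 6.8978*k + 0.8281)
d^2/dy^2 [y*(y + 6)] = 2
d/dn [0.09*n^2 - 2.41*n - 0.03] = 0.18*n - 2.41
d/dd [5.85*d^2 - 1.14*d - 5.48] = 11.7*d - 1.14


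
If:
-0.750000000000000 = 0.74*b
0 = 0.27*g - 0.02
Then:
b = -1.01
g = 0.07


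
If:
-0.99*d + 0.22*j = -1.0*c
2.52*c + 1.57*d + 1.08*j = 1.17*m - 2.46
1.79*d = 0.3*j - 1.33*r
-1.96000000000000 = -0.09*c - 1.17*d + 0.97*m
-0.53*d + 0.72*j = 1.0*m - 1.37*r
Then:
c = 0.24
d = -0.84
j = -4.87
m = -3.02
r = 0.03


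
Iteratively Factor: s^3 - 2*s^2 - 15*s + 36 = (s - 3)*(s^2 + s - 12) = (s - 3)^2*(s + 4)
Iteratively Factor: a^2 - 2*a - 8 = (a + 2)*(a - 4)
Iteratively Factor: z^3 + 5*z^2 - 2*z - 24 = (z - 2)*(z^2 + 7*z + 12) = (z - 2)*(z + 4)*(z + 3)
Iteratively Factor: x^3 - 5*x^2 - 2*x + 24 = (x + 2)*(x^2 - 7*x + 12) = (x - 3)*(x + 2)*(x - 4)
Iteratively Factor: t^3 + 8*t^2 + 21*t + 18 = (t + 3)*(t^2 + 5*t + 6) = (t + 2)*(t + 3)*(t + 3)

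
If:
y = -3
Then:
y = -3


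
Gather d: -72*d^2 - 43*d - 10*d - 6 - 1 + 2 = -72*d^2 - 53*d - 5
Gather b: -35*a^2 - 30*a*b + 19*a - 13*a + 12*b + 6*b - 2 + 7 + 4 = -35*a^2 + 6*a + b*(18 - 30*a) + 9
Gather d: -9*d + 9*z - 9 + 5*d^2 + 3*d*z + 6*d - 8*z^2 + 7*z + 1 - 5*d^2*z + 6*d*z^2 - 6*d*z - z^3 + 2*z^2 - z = d^2*(5 - 5*z) + d*(6*z^2 - 3*z - 3) - z^3 - 6*z^2 + 15*z - 8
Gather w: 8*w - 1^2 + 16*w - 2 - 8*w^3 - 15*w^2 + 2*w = -8*w^3 - 15*w^2 + 26*w - 3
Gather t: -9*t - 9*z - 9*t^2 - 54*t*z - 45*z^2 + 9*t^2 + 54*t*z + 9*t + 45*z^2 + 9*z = 0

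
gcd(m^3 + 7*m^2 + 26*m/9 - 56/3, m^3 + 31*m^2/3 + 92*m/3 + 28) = m^2 + 25*m/3 + 14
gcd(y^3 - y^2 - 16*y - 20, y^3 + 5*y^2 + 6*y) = y + 2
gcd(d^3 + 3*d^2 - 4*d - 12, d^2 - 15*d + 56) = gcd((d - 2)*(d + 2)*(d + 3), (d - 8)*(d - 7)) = 1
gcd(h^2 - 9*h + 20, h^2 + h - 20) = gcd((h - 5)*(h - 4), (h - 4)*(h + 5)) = h - 4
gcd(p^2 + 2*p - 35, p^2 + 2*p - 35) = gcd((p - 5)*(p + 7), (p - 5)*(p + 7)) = p^2 + 2*p - 35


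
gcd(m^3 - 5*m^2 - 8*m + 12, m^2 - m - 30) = m - 6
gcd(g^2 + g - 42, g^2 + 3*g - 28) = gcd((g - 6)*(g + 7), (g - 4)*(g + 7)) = g + 7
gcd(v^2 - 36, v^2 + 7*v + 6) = v + 6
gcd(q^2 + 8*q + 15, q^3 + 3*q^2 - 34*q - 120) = q + 5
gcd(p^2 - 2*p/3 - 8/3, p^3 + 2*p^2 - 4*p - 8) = p - 2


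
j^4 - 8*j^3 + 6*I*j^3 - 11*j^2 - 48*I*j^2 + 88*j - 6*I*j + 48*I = (j - 8)*(j + I)*(j + 2*I)*(j + 3*I)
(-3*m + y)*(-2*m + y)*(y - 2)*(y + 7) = 6*m^2*y^2 + 30*m^2*y - 84*m^2 - 5*m*y^3 - 25*m*y^2 + 70*m*y + y^4 + 5*y^3 - 14*y^2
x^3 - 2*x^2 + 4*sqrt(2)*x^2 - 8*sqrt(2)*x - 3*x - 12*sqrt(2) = (x - 3)*(x + 1)*(x + 4*sqrt(2))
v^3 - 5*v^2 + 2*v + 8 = (v - 4)*(v - 2)*(v + 1)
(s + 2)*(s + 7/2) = s^2 + 11*s/2 + 7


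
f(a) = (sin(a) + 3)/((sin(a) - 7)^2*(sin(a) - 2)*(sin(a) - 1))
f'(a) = cos(a)/((sin(a) - 7)^2*(sin(a) - 2)*(sin(a) - 1)) - (sin(a) + 3)*cos(a)/((sin(a) - 7)^2*(sin(a) - 2)*(sin(a) - 1)^2) - (sin(a) + 3)*cos(a)/((sin(a) - 7)^2*(sin(a) - 2)^2*(sin(a) - 1)) - 2*(sin(a) + 3)*cos(a)/((sin(a) - 7)^3*(sin(a) - 2)*(sin(a) - 1))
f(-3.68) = 0.12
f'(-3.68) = -0.33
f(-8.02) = 0.01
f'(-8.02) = -0.00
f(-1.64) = 0.01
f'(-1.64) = -0.00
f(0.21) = 0.05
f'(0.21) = 0.12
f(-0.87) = 0.01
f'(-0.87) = 0.01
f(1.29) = 2.67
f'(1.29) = 20.02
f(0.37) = 0.07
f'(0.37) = 0.19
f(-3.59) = 0.09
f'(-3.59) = -0.24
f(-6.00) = 0.06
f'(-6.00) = 0.14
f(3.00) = 0.04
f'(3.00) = -0.10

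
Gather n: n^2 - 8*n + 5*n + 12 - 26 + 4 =n^2 - 3*n - 10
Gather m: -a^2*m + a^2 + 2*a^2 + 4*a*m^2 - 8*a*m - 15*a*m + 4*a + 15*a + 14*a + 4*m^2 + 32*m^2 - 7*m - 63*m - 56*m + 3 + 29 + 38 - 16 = 3*a^2 + 33*a + m^2*(4*a + 36) + m*(-a^2 - 23*a - 126) + 54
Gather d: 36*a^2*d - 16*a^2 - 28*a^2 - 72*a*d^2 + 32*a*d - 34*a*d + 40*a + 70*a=-44*a^2 - 72*a*d^2 + 110*a + d*(36*a^2 - 2*a)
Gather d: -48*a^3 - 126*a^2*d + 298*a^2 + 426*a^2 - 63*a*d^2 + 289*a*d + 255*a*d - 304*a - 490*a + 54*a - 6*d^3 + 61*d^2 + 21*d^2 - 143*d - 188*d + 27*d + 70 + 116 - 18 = -48*a^3 + 724*a^2 - 740*a - 6*d^3 + d^2*(82 - 63*a) + d*(-126*a^2 + 544*a - 304) + 168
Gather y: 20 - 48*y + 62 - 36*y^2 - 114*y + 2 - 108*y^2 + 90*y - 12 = -144*y^2 - 72*y + 72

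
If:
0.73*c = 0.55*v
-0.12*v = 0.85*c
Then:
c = 0.00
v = 0.00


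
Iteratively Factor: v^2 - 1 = (v - 1)*(v + 1)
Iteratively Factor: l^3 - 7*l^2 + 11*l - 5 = (l - 1)*(l^2 - 6*l + 5) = (l - 1)^2*(l - 5)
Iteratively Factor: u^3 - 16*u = (u - 4)*(u^2 + 4*u) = u*(u - 4)*(u + 4)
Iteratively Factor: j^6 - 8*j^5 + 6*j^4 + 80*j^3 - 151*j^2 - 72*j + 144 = (j + 1)*(j^5 - 9*j^4 + 15*j^3 + 65*j^2 - 216*j + 144) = (j - 3)*(j + 1)*(j^4 - 6*j^3 - 3*j^2 + 56*j - 48) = (j - 4)*(j - 3)*(j + 1)*(j^3 - 2*j^2 - 11*j + 12) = (j - 4)*(j - 3)*(j - 1)*(j + 1)*(j^2 - j - 12) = (j - 4)^2*(j - 3)*(j - 1)*(j + 1)*(j + 3)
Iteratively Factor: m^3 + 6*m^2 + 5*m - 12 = (m + 3)*(m^2 + 3*m - 4) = (m - 1)*(m + 3)*(m + 4)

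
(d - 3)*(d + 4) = d^2 + d - 12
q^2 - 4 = (q - 2)*(q + 2)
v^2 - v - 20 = (v - 5)*(v + 4)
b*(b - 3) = b^2 - 3*b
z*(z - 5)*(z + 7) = z^3 + 2*z^2 - 35*z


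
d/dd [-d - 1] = -1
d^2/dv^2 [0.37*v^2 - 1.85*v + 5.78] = 0.740000000000000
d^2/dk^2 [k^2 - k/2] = 2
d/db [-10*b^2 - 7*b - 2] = -20*b - 7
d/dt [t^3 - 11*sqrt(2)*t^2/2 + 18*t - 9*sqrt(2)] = 3*t^2 - 11*sqrt(2)*t + 18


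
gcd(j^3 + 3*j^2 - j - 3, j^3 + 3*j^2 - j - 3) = j^3 + 3*j^2 - j - 3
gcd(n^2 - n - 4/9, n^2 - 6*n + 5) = 1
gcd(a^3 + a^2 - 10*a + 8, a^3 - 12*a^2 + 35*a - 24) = a - 1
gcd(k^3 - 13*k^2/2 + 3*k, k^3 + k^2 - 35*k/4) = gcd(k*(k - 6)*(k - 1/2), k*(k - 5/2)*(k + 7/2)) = k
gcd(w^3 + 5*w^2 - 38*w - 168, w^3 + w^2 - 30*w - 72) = w^2 - 2*w - 24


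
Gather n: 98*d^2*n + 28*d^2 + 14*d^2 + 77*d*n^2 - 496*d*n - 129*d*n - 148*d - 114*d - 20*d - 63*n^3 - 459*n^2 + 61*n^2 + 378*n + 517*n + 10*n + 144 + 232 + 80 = 42*d^2 - 282*d - 63*n^3 + n^2*(77*d - 398) + n*(98*d^2 - 625*d + 905) + 456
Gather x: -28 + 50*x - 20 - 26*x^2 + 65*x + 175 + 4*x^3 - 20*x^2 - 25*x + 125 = 4*x^3 - 46*x^2 + 90*x + 252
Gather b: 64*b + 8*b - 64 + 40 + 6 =72*b - 18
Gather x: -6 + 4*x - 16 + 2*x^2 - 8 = 2*x^2 + 4*x - 30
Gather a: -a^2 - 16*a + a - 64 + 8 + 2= -a^2 - 15*a - 54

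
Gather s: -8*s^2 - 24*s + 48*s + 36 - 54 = -8*s^2 + 24*s - 18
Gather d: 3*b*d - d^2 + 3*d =-d^2 + d*(3*b + 3)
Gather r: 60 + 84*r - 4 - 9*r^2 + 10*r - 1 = -9*r^2 + 94*r + 55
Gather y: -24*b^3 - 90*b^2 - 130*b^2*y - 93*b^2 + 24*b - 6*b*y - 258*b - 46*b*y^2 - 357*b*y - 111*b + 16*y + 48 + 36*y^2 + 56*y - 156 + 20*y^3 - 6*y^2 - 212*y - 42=-24*b^3 - 183*b^2 - 345*b + 20*y^3 + y^2*(30 - 46*b) + y*(-130*b^2 - 363*b - 140) - 150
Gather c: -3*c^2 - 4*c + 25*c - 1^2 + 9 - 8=-3*c^2 + 21*c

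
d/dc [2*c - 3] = 2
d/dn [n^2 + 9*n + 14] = 2*n + 9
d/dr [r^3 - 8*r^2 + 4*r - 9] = 3*r^2 - 16*r + 4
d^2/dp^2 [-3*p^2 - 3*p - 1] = -6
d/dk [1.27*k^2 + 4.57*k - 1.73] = 2.54*k + 4.57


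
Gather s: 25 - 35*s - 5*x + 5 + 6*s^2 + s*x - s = 6*s^2 + s*(x - 36) - 5*x + 30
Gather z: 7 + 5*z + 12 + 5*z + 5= 10*z + 24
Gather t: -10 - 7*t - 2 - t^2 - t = -t^2 - 8*t - 12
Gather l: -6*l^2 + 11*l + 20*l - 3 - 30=-6*l^2 + 31*l - 33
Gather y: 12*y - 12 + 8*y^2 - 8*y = 8*y^2 + 4*y - 12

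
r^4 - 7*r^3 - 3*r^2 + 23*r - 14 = (r - 7)*(r - 1)^2*(r + 2)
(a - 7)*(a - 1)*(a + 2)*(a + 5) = a^4 - a^3 - 39*a^2 - 31*a + 70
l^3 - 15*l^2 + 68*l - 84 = (l - 7)*(l - 6)*(l - 2)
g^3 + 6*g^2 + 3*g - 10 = (g - 1)*(g + 2)*(g + 5)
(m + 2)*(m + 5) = m^2 + 7*m + 10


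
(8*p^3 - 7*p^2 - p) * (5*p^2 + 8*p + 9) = 40*p^5 + 29*p^4 + 11*p^3 - 71*p^2 - 9*p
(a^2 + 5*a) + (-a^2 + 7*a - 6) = 12*a - 6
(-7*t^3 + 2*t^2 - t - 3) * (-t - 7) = 7*t^4 + 47*t^3 - 13*t^2 + 10*t + 21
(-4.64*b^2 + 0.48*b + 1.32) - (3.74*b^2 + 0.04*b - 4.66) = -8.38*b^2 + 0.44*b + 5.98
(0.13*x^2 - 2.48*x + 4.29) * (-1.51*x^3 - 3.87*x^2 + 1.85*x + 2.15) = -0.1963*x^5 + 3.2417*x^4 + 3.3602*x^3 - 20.9108*x^2 + 2.6045*x + 9.2235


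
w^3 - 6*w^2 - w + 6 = (w - 6)*(w - 1)*(w + 1)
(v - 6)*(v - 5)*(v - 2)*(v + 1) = v^4 - 12*v^3 + 39*v^2 - 8*v - 60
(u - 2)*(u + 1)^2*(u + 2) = u^4 + 2*u^3 - 3*u^2 - 8*u - 4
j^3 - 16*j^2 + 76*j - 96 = (j - 8)*(j - 6)*(j - 2)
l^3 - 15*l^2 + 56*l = l*(l - 8)*(l - 7)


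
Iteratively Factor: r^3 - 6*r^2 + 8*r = (r - 4)*(r^2 - 2*r) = (r - 4)*(r - 2)*(r)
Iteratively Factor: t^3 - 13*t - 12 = (t - 4)*(t^2 + 4*t + 3) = (t - 4)*(t + 1)*(t + 3)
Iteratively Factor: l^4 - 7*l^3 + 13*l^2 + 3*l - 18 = (l - 3)*(l^3 - 4*l^2 + l + 6) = (l - 3)*(l - 2)*(l^2 - 2*l - 3) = (l - 3)^2*(l - 2)*(l + 1)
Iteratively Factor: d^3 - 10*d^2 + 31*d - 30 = (d - 5)*(d^2 - 5*d + 6) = (d - 5)*(d - 2)*(d - 3)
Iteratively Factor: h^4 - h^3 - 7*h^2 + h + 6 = (h + 1)*(h^3 - 2*h^2 - 5*h + 6) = (h + 1)*(h + 2)*(h^2 - 4*h + 3) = (h - 3)*(h + 1)*(h + 2)*(h - 1)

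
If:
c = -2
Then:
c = -2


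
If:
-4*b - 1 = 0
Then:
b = -1/4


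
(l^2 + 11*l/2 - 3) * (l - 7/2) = l^3 + 2*l^2 - 89*l/4 + 21/2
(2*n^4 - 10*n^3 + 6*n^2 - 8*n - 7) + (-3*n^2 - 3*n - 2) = 2*n^4 - 10*n^3 + 3*n^2 - 11*n - 9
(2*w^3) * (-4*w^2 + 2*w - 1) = -8*w^5 + 4*w^4 - 2*w^3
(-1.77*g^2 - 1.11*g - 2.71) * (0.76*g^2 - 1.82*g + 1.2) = -1.3452*g^4 + 2.3778*g^3 - 2.1634*g^2 + 3.6002*g - 3.252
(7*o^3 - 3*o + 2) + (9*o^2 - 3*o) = 7*o^3 + 9*o^2 - 6*o + 2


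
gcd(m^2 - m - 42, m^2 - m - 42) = m^2 - m - 42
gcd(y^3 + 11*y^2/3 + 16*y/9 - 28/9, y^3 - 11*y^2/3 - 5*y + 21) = y + 7/3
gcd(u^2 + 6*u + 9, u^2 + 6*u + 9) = u^2 + 6*u + 9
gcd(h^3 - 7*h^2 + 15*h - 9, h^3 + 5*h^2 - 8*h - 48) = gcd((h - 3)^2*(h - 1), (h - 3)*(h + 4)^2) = h - 3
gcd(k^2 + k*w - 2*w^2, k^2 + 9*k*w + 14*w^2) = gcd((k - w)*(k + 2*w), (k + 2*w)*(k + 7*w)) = k + 2*w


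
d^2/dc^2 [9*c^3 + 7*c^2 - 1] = 54*c + 14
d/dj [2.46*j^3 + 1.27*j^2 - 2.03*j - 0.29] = 7.38*j^2 + 2.54*j - 2.03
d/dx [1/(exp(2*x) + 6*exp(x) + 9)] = 2*(-exp(x) - 3)*exp(x)/(exp(2*x) + 6*exp(x) + 9)^2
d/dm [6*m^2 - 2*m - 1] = 12*m - 2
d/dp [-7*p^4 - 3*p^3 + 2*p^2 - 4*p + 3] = -28*p^3 - 9*p^2 + 4*p - 4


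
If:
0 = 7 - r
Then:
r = 7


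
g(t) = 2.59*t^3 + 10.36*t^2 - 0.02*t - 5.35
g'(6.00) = 404.02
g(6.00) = 926.93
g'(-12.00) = 870.22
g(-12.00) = -2988.79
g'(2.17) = 81.53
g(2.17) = 69.86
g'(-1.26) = -13.79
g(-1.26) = 5.94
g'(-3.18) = 12.66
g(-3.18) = 16.19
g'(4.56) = 256.03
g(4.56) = 455.56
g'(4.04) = 210.51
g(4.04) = 334.44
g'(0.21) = 4.67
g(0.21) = -4.87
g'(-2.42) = -4.66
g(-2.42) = 18.66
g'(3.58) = 173.74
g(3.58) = 246.19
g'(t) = 7.77*t^2 + 20.72*t - 0.02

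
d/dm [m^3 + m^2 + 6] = m*(3*m + 2)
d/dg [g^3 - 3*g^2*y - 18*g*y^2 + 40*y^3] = 3*g^2 - 6*g*y - 18*y^2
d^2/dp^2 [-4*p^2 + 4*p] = -8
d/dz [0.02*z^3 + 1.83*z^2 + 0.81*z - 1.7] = 0.06*z^2 + 3.66*z + 0.81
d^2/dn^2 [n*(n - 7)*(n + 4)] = 6*n - 6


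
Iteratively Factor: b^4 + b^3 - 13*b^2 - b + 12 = (b - 3)*(b^3 + 4*b^2 - b - 4) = (b - 3)*(b + 1)*(b^2 + 3*b - 4) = (b - 3)*(b + 1)*(b + 4)*(b - 1)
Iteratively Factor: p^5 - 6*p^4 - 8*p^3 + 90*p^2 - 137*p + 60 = (p - 1)*(p^4 - 5*p^3 - 13*p^2 + 77*p - 60) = (p - 5)*(p - 1)*(p^3 - 13*p + 12) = (p - 5)*(p - 1)^2*(p^2 + p - 12) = (p - 5)*(p - 1)^2*(p + 4)*(p - 3)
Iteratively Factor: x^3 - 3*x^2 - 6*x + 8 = (x + 2)*(x^2 - 5*x + 4) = (x - 1)*(x + 2)*(x - 4)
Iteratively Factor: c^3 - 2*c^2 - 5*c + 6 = (c - 3)*(c^2 + c - 2) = (c - 3)*(c + 2)*(c - 1)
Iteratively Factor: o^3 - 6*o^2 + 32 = (o - 4)*(o^2 - 2*o - 8) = (o - 4)*(o + 2)*(o - 4)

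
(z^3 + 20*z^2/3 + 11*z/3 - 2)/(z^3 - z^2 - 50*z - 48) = (z - 1/3)/(z - 8)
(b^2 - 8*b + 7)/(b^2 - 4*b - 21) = (b - 1)/(b + 3)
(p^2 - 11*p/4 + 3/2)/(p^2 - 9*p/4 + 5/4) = (4*p^2 - 11*p + 6)/(4*p^2 - 9*p + 5)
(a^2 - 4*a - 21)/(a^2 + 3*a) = (a - 7)/a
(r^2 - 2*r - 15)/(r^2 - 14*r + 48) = (r^2 - 2*r - 15)/(r^2 - 14*r + 48)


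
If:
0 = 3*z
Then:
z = 0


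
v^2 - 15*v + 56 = (v - 8)*(v - 7)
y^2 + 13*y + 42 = (y + 6)*(y + 7)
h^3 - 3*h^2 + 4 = (h - 2)^2*(h + 1)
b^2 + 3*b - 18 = (b - 3)*(b + 6)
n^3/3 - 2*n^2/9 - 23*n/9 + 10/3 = (n/3 + 1)*(n - 2)*(n - 5/3)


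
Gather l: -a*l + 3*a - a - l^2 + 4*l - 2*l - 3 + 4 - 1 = 2*a - l^2 + l*(2 - a)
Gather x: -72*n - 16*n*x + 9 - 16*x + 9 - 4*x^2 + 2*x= -72*n - 4*x^2 + x*(-16*n - 14) + 18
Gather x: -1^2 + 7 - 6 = 0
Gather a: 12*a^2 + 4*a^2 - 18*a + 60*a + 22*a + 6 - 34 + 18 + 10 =16*a^2 + 64*a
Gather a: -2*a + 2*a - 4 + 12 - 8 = 0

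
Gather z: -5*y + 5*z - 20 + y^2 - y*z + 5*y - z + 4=y^2 + z*(4 - y) - 16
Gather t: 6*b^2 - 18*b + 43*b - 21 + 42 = 6*b^2 + 25*b + 21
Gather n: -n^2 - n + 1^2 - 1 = -n^2 - n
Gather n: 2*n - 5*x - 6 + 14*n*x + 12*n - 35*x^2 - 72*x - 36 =n*(14*x + 14) - 35*x^2 - 77*x - 42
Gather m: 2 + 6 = 8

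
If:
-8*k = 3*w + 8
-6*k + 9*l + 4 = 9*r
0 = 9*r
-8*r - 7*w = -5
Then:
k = -71/56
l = -325/252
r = 0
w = 5/7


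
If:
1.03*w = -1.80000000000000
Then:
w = -1.75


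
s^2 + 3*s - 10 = (s - 2)*(s + 5)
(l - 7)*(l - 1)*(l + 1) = l^3 - 7*l^2 - l + 7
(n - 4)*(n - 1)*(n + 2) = n^3 - 3*n^2 - 6*n + 8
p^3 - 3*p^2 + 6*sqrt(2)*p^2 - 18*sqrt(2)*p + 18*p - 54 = (p - 3)*(p + 3*sqrt(2))^2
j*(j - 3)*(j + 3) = j^3 - 9*j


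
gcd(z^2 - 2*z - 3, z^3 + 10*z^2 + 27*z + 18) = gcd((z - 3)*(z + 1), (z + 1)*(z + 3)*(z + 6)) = z + 1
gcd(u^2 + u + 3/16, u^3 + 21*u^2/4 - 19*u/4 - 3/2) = u + 1/4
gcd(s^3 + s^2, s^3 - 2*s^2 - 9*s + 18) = 1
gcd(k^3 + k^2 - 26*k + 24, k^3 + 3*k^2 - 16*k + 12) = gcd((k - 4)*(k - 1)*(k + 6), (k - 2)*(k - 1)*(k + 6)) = k^2 + 5*k - 6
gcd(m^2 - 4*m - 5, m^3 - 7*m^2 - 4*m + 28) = 1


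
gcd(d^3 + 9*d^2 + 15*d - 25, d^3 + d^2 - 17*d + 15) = d^2 + 4*d - 5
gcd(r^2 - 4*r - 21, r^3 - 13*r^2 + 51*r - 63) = r - 7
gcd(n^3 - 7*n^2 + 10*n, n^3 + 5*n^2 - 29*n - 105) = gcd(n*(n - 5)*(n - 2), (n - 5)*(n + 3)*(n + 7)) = n - 5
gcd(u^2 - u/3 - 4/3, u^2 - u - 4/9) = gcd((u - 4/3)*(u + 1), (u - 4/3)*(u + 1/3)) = u - 4/3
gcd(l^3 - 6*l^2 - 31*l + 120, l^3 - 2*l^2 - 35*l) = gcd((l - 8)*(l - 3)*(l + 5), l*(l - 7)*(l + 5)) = l + 5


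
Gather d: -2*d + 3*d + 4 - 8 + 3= d - 1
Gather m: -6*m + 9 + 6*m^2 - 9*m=6*m^2 - 15*m + 9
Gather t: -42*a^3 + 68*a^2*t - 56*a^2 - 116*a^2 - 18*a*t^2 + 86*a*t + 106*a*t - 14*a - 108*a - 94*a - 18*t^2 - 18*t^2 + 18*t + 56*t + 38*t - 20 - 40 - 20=-42*a^3 - 172*a^2 - 216*a + t^2*(-18*a - 36) + t*(68*a^2 + 192*a + 112) - 80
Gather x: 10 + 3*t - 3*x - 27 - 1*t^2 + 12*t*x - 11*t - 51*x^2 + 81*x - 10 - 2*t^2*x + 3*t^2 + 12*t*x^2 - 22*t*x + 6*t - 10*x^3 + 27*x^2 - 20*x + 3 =2*t^2 - 2*t - 10*x^3 + x^2*(12*t - 24) + x*(-2*t^2 - 10*t + 58) - 24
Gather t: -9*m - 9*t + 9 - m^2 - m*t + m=-m^2 - 8*m + t*(-m - 9) + 9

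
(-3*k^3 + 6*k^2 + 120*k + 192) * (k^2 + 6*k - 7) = -3*k^5 - 12*k^4 + 177*k^3 + 870*k^2 + 312*k - 1344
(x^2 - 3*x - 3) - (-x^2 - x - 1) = 2*x^2 - 2*x - 2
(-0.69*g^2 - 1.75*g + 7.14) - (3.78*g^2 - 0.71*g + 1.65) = -4.47*g^2 - 1.04*g + 5.49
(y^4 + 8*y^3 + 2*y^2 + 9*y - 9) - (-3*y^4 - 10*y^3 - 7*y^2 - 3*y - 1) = 4*y^4 + 18*y^3 + 9*y^2 + 12*y - 8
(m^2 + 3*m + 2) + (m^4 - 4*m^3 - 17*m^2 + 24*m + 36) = m^4 - 4*m^3 - 16*m^2 + 27*m + 38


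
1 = 1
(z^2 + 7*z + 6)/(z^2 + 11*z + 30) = (z + 1)/(z + 5)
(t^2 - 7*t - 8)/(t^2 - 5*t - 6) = (t - 8)/(t - 6)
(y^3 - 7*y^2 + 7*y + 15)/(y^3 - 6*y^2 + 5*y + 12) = (y - 5)/(y - 4)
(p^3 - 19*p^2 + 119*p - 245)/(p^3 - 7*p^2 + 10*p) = (p^2 - 14*p + 49)/(p*(p - 2))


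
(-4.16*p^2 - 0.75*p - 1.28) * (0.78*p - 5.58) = -3.2448*p^3 + 22.6278*p^2 + 3.1866*p + 7.1424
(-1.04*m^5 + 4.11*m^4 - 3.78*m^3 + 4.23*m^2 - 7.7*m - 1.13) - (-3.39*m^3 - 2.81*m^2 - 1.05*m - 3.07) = -1.04*m^5 + 4.11*m^4 - 0.39*m^3 + 7.04*m^2 - 6.65*m + 1.94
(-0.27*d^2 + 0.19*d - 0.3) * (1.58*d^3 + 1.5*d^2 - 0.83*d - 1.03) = -0.4266*d^5 - 0.1048*d^4 + 0.0351*d^3 - 0.3296*d^2 + 0.0533*d + 0.309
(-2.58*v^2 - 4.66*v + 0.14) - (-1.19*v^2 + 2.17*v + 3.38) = -1.39*v^2 - 6.83*v - 3.24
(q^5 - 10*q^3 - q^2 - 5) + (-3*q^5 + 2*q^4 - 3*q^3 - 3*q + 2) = -2*q^5 + 2*q^4 - 13*q^3 - q^2 - 3*q - 3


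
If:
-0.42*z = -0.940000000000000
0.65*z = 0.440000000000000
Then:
No Solution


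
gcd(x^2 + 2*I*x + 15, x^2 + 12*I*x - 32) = 1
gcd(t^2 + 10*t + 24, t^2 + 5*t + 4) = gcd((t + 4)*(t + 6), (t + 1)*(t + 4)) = t + 4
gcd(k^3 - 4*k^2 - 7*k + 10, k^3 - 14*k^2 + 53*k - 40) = k^2 - 6*k + 5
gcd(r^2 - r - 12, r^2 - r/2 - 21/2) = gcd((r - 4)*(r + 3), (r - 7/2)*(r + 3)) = r + 3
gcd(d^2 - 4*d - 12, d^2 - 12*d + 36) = d - 6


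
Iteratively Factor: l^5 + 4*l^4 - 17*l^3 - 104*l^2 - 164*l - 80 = (l + 1)*(l^4 + 3*l^3 - 20*l^2 - 84*l - 80) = (l - 5)*(l + 1)*(l^3 + 8*l^2 + 20*l + 16) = (l - 5)*(l + 1)*(l + 2)*(l^2 + 6*l + 8) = (l - 5)*(l + 1)*(l + 2)^2*(l + 4)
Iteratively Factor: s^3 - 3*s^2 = (s)*(s^2 - 3*s) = s*(s - 3)*(s)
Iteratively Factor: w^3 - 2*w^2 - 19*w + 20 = (w + 4)*(w^2 - 6*w + 5) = (w - 1)*(w + 4)*(w - 5)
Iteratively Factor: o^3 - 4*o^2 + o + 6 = (o - 3)*(o^2 - o - 2) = (o - 3)*(o - 2)*(o + 1)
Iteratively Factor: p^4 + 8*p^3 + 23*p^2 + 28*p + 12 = (p + 3)*(p^3 + 5*p^2 + 8*p + 4) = (p + 2)*(p + 3)*(p^2 + 3*p + 2) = (p + 1)*(p + 2)*(p + 3)*(p + 2)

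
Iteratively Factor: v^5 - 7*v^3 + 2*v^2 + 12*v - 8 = (v + 2)*(v^4 - 2*v^3 - 3*v^2 + 8*v - 4) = (v - 1)*(v + 2)*(v^3 - v^2 - 4*v + 4) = (v - 1)*(v + 2)^2*(v^2 - 3*v + 2) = (v - 2)*(v - 1)*(v + 2)^2*(v - 1)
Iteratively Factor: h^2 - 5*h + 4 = (h - 1)*(h - 4)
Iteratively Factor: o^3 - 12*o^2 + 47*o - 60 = (o - 5)*(o^2 - 7*o + 12) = (o - 5)*(o - 4)*(o - 3)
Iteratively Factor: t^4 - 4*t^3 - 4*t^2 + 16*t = (t - 2)*(t^3 - 2*t^2 - 8*t) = (t - 4)*(t - 2)*(t^2 + 2*t) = t*(t - 4)*(t - 2)*(t + 2)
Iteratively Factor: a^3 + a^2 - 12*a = (a)*(a^2 + a - 12) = a*(a + 4)*(a - 3)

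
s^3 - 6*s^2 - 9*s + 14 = (s - 7)*(s - 1)*(s + 2)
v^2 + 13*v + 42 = (v + 6)*(v + 7)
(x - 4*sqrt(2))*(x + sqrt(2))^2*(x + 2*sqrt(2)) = x^4 - 22*x^2 - 36*sqrt(2)*x - 32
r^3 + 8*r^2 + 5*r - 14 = (r - 1)*(r + 2)*(r + 7)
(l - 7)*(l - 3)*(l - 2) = l^3 - 12*l^2 + 41*l - 42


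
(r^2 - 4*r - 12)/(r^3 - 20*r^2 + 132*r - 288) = (r + 2)/(r^2 - 14*r + 48)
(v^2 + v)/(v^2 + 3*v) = (v + 1)/(v + 3)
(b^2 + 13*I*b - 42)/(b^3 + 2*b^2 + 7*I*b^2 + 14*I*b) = (b + 6*I)/(b*(b + 2))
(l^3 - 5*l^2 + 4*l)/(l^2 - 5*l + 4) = l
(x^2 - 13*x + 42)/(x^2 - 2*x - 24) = (x - 7)/(x + 4)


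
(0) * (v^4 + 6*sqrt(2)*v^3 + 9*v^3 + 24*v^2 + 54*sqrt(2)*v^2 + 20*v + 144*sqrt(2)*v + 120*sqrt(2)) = 0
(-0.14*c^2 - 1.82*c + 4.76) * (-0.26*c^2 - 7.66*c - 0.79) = 0.0364*c^4 + 1.5456*c^3 + 12.8142*c^2 - 35.0238*c - 3.7604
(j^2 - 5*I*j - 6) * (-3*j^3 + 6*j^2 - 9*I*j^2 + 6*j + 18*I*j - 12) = -3*j^5 + 6*j^4 + 6*I*j^4 - 21*j^3 - 12*I*j^3 + 42*j^2 + 24*I*j^2 - 36*j - 48*I*j + 72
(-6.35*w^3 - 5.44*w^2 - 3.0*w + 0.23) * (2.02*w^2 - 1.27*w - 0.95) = -12.827*w^5 - 2.9243*w^4 + 6.8813*w^3 + 9.4426*w^2 + 2.5579*w - 0.2185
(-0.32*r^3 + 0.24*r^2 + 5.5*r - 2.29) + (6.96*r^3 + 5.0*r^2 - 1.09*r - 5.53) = 6.64*r^3 + 5.24*r^2 + 4.41*r - 7.82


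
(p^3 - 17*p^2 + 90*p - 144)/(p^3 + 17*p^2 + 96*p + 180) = (p^3 - 17*p^2 + 90*p - 144)/(p^3 + 17*p^2 + 96*p + 180)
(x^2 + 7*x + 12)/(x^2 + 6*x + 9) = (x + 4)/(x + 3)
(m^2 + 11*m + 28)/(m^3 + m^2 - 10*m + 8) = (m + 7)/(m^2 - 3*m + 2)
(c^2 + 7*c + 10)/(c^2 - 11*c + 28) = (c^2 + 7*c + 10)/(c^2 - 11*c + 28)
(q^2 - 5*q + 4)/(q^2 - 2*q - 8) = (q - 1)/(q + 2)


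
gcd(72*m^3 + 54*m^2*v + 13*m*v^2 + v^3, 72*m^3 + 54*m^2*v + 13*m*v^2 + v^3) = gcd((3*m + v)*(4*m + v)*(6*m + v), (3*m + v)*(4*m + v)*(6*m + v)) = 72*m^3 + 54*m^2*v + 13*m*v^2 + v^3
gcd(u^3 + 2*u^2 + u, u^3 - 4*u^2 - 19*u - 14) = u + 1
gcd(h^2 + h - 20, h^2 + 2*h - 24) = h - 4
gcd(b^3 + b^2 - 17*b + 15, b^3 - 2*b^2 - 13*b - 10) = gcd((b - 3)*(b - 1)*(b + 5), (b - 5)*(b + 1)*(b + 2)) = 1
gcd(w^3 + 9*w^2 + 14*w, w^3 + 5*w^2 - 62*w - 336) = w + 7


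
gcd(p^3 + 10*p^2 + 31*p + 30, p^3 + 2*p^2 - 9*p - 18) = p^2 + 5*p + 6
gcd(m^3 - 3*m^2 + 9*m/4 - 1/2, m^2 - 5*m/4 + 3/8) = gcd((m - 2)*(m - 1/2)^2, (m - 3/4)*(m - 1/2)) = m - 1/2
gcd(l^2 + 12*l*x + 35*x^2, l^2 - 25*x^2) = l + 5*x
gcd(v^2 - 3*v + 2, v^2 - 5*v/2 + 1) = v - 2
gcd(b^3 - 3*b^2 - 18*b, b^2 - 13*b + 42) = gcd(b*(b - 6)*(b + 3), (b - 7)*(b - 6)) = b - 6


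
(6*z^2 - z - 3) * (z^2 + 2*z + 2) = 6*z^4 + 11*z^3 + 7*z^2 - 8*z - 6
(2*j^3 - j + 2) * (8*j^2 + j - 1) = 16*j^5 + 2*j^4 - 10*j^3 + 15*j^2 + 3*j - 2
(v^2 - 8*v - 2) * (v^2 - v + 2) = v^4 - 9*v^3 + 8*v^2 - 14*v - 4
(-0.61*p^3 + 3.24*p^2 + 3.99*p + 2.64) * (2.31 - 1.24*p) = 0.7564*p^4 - 5.4267*p^3 + 2.5368*p^2 + 5.9433*p + 6.0984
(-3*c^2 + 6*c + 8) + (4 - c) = -3*c^2 + 5*c + 12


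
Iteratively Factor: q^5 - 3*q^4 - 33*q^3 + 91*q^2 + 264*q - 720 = (q - 3)*(q^4 - 33*q^2 - 8*q + 240) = (q - 3)^2*(q^3 + 3*q^2 - 24*q - 80) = (q - 3)^2*(q + 4)*(q^2 - q - 20) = (q - 3)^2*(q + 4)^2*(q - 5)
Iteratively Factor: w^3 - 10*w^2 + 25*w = (w)*(w^2 - 10*w + 25) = w*(w - 5)*(w - 5)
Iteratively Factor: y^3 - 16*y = (y)*(y^2 - 16) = y*(y - 4)*(y + 4)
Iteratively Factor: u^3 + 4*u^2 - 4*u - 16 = (u + 4)*(u^2 - 4) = (u - 2)*(u + 4)*(u + 2)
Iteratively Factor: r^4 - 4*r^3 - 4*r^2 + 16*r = (r - 2)*(r^3 - 2*r^2 - 8*r) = (r - 4)*(r - 2)*(r^2 + 2*r) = (r - 4)*(r - 2)*(r + 2)*(r)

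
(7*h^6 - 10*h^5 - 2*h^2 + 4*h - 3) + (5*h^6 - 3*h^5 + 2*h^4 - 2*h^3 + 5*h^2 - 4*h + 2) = 12*h^6 - 13*h^5 + 2*h^4 - 2*h^3 + 3*h^2 - 1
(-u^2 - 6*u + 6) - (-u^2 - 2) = 8 - 6*u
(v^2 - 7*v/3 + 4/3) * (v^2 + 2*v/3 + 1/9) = v^4 - 5*v^3/3 - v^2/9 + 17*v/27 + 4/27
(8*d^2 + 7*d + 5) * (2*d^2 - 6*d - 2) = 16*d^4 - 34*d^3 - 48*d^2 - 44*d - 10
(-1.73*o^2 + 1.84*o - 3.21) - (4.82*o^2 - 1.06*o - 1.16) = -6.55*o^2 + 2.9*o - 2.05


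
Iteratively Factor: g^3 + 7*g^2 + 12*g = (g + 3)*(g^2 + 4*g) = g*(g + 3)*(g + 4)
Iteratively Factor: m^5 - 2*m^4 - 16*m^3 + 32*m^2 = (m - 2)*(m^4 - 16*m^2) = m*(m - 2)*(m^3 - 16*m) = m^2*(m - 2)*(m^2 - 16) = m^2*(m - 4)*(m - 2)*(m + 4)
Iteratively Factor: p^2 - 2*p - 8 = (p - 4)*(p + 2)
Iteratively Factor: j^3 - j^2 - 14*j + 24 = (j + 4)*(j^2 - 5*j + 6) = (j - 3)*(j + 4)*(j - 2)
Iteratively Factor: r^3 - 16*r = (r - 4)*(r^2 + 4*r) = r*(r - 4)*(r + 4)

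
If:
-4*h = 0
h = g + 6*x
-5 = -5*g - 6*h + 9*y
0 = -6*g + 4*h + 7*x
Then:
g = 0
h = 0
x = 0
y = -5/9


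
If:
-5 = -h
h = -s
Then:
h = 5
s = -5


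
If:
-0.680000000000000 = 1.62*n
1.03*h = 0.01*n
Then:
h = -0.00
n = -0.42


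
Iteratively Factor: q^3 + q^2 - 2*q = (q + 2)*(q^2 - q) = (q - 1)*(q + 2)*(q)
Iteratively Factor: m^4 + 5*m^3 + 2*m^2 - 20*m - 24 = (m + 2)*(m^3 + 3*m^2 - 4*m - 12) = (m + 2)^2*(m^2 + m - 6) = (m - 2)*(m + 2)^2*(m + 3)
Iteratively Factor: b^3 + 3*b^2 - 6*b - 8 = (b + 1)*(b^2 + 2*b - 8) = (b - 2)*(b + 1)*(b + 4)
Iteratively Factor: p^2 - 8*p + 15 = (p - 3)*(p - 5)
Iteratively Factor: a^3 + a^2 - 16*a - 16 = (a + 1)*(a^2 - 16) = (a + 1)*(a + 4)*(a - 4)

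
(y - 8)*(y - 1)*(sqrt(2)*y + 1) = sqrt(2)*y^3 - 9*sqrt(2)*y^2 + y^2 - 9*y + 8*sqrt(2)*y + 8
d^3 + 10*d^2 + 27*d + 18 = (d + 1)*(d + 3)*(d + 6)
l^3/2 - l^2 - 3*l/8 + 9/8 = (l/2 + 1/2)*(l - 3/2)^2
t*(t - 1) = t^2 - t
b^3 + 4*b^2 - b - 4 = (b - 1)*(b + 1)*(b + 4)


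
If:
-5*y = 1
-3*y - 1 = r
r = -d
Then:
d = 2/5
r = -2/5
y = -1/5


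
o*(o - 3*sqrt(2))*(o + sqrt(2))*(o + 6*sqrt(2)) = o^4 + 4*sqrt(2)*o^3 - 30*o^2 - 36*sqrt(2)*o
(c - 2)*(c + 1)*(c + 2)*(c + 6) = c^4 + 7*c^3 + 2*c^2 - 28*c - 24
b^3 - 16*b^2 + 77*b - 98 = (b - 7)^2*(b - 2)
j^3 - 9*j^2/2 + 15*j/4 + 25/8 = (j - 5/2)^2*(j + 1/2)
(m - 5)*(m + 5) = m^2 - 25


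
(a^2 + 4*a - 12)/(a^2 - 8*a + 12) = (a + 6)/(a - 6)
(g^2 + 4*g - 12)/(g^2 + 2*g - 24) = (g - 2)/(g - 4)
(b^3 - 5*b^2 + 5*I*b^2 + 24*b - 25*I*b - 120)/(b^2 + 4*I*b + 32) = (b^2 - b*(5 + 3*I) + 15*I)/(b - 4*I)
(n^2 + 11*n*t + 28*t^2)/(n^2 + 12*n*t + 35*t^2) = (n + 4*t)/(n + 5*t)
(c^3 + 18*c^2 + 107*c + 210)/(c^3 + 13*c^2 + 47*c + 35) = (c + 6)/(c + 1)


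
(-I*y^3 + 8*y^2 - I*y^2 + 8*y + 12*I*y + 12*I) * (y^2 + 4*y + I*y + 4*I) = -I*y^5 + 9*y^4 - 5*I*y^4 + 45*y^3 + 16*I*y^3 + 24*y^2 + 100*I*y^2 - 60*y + 80*I*y - 48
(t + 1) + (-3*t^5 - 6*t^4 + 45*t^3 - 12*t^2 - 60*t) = -3*t^5 - 6*t^4 + 45*t^3 - 12*t^2 - 59*t + 1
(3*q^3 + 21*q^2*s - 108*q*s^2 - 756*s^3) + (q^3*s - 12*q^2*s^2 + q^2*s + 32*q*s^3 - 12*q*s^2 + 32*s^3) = q^3*s + 3*q^3 - 12*q^2*s^2 + 22*q^2*s + 32*q*s^3 - 120*q*s^2 - 724*s^3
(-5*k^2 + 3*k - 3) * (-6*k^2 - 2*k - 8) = 30*k^4 - 8*k^3 + 52*k^2 - 18*k + 24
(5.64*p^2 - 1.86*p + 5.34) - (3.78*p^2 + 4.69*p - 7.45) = 1.86*p^2 - 6.55*p + 12.79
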